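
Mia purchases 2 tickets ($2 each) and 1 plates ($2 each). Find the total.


Cost of tickets:
2 x $2 = $4
Cost of plates:
1 x $2 = $2
Add both:
$4 + $2 = $6

$6


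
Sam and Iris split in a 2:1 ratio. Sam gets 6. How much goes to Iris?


Find the multiplier:
6 / 2 = 3
Apply to Iris's share:
1 x 3 = 3

3


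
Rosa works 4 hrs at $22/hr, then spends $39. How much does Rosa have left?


Calculate earnings:
4 x $22 = $88
Subtract spending:
$88 - $39 = $49

$49


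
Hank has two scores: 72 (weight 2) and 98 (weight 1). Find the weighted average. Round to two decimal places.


Weighted sum:
2 x 72 + 1 x 98 = 242
Total weight:
2 + 1 = 3
Weighted average:
242 / 3 = 80.6666... ≈ 80.67

80.67


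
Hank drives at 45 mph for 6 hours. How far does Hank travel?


Use the formula: distance = speed x time
Speed = 45 mph, Time = 6 hours
45 x 6 = 270 miles

270 miles


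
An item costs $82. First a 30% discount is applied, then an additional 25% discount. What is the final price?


First discount:
30% of $82 = $24.60
Price after first discount:
$82 - $24.60 = $57.40
Second discount:
25% of $57.40 = $14.35
Final price:
$57.40 - $14.35 = $43.05

$43.05


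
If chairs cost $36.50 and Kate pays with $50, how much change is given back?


Start with the amount paid:
$50
Subtract the price:
$50 - $36.50 = $13.50

$13.50


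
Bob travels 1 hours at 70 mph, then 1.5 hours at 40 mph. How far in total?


Leg 1 distance:
70 x 1 = 70 miles
Leg 2 distance:
40 x 1.5 = 60 miles
Total distance:
70 + 60 = 130 miles

130 miles


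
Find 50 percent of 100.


Convert percentage to decimal:
50% = 0.5
Multiply:
100 x 0.5 = 50

50


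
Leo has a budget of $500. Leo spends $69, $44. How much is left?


Add up expenses:
$69 + $44 = $113
Subtract from budget:
$500 - $113 = $387

$387


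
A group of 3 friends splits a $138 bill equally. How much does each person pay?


Total bill: $138
Number of people: 3
Each pays: $138 / 3 = $46

$46


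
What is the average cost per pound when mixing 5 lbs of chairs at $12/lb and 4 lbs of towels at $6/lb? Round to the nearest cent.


Cost of chairs:
5 x $12 = $60
Cost of towels:
4 x $6 = $24
Total cost: $60 + $24 = $84
Total weight: 9 lbs
Average: $84 / 9 = $9.3333... ≈ $9.33/lb

$9.33/lb


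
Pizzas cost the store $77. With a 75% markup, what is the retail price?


Calculate the markup amount:
75% of $77 = $57.75
Add to cost:
$77 + $57.75 = $134.75

$134.75


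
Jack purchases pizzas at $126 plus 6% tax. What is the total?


Calculate the tax:
6% of $126 = $7.56
Add tax to price:
$126 + $7.56 = $133.56

$133.56


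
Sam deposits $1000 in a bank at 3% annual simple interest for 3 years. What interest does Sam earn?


Use the formula I = P x R x T / 100
P x R x T = 1000 x 3 x 3 = 9000
I = 9000 / 100 = $90

$90


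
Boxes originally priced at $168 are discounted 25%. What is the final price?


Calculate the discount amount:
25% of $168 = $42
Subtract from original:
$168 - $42 = $126

$126


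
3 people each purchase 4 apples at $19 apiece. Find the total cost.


Cost per person:
4 x $19 = $76
Group total:
3 x $76 = $228

$228


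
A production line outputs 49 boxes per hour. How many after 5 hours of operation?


Production rate: 49 boxes per hour
Time: 5 hours
Total: 49 x 5 = 245 boxes

245 boxes


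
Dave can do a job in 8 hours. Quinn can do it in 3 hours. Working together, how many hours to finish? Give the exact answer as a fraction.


Dave's rate: 1/8 of the job per hour
Quinn's rate: 1/3 of the job per hour
Combined rate: 1/8 + 1/3 = 11/24 per hour
Time = 1 / (11/24) = 24/11 hours (≈ 2.18 hours)

24/11 hours


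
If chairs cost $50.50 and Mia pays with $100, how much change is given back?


Start with the amount paid:
$100
Subtract the price:
$100 - $50.50 = $49.50

$49.50


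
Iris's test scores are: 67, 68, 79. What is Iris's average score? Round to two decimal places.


Add the scores:
67 + 68 + 79 = 214
Divide by the number of tests:
214 / 3 = 71.3333... ≈ 71.33

71.33


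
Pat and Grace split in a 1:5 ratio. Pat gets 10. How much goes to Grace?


Find the multiplier:
10 / 1 = 10
Apply to Grace's share:
5 x 10 = 50

50


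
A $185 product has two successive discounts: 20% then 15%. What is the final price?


First discount:
20% of $185 = $37
Price after first discount:
$185 - $37 = $148
Second discount:
15% of $148 = $22.20
Final price:
$148 - $22.20 = $125.80

$125.80


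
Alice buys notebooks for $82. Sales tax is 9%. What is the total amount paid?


Calculate the tax:
9% of $82 = $7.38
Add tax to price:
$82 + $7.38 = $89.38

$89.38


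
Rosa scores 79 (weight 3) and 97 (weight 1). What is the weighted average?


Weighted sum:
3 x 79 + 1 x 97 = 334
Total weight:
3 + 1 = 4
Weighted average:
334 / 4 = 83.5

83.5


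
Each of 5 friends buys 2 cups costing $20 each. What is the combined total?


Cost per person:
2 x $20 = $40
Group total:
5 x $40 = $200

$200


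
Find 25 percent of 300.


Convert percentage to decimal:
25% = 0.25
Multiply:
300 x 0.25 = 75

75


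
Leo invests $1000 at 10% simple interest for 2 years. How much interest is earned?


Use the formula I = P x R x T / 100
P x R x T = 1000 x 10 x 2 = 20000
I = 20000 / 100 = $200

$200


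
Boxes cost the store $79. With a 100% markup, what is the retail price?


Calculate the markup amount:
100% of $79 = $79
Add to cost:
$79 + $79 = $158

$158


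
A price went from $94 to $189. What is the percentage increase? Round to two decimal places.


Find the absolute change:
|189 - 94| = 95
Divide by original and multiply by 100:
95 / 94 x 100 = 101.0638...% ≈ 101.06%

101.06%


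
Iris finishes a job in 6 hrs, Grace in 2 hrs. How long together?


Iris's rate: 1/6 of the job per hour
Grace's rate: 1/2 of the job per hour
Combined rate: 1/6 + 1/2 = 2/3 per hour
Time = 1 / (2/3) = 3/2 = 1.5 hours

1.5 hours


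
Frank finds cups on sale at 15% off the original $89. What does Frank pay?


Calculate the discount amount:
15% of $89 = $13.35
Subtract from original:
$89 - $13.35 = $75.65

$75.65


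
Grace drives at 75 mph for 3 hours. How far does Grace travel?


Use the formula: distance = speed x time
Speed = 75 mph, Time = 3 hours
75 x 3 = 225 miles

225 miles


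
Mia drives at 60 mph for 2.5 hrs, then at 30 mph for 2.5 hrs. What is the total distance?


Leg 1 distance:
60 x 2.5 = 150 miles
Leg 2 distance:
30 x 2.5 = 75 miles
Total distance:
150 + 75 = 225 miles

225 miles


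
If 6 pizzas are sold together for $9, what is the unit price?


Total cost: $9
Number of items: 6
Unit price: $9 / 6 = $1.50

$1.50


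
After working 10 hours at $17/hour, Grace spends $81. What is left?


Calculate earnings:
10 x $17 = $170
Subtract spending:
$170 - $81 = $89

$89


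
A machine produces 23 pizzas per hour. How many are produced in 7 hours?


Production rate: 23 pizzas per hour
Time: 7 hours
Total: 23 x 7 = 161 pizzas

161 pizzas


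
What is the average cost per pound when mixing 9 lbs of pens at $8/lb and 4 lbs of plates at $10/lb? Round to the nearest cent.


Cost of pens:
9 x $8 = $72
Cost of plates:
4 x $10 = $40
Total cost: $72 + $40 = $112
Total weight: 13 lbs
Average: $112 / 13 = $8.6153... ≈ $8.62/lb

$8.62/lb


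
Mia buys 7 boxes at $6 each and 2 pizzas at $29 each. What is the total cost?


Cost of boxes:
7 x $6 = $42
Cost of pizzas:
2 x $29 = $58
Add both:
$42 + $58 = $100

$100


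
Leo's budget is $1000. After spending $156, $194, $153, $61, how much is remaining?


Add up expenses:
$156 + $194 + $153 + $61 = $564
Subtract from budget:
$1000 - $564 = $436

$436


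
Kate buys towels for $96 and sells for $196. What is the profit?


Selling price = $196
Cost price = $96
Profit = selling price - cost price:
Profit = $196 - $96 = $100

$100


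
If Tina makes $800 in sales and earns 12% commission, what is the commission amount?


Convert rate to decimal:
12% = 0.12
Multiply by sales:
$800 x 0.12 = $96

$96


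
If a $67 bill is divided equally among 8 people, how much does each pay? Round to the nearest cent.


Total bill: $67
Number of people: 8
Each pays: $67 / 8 = $8.375 ≈ $8.38

$8.38


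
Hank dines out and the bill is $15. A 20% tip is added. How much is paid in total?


Calculate the tip:
20% of $15 = $3
Add tip to meal cost:
$15 + $3 = $18

$18


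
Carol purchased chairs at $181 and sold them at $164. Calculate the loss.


Selling price = $164
Cost price = $181
Loss = cost price - selling price:
Loss = $181 - $164 = $17

$17


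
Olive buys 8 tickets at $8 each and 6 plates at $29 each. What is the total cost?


Cost of tickets:
8 x $8 = $64
Cost of plates:
6 x $29 = $174
Add both:
$64 + $174 = $238

$238


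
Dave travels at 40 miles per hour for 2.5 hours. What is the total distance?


Use the formula: distance = speed x time
Speed = 40 mph, Time = 2.5 hours
40 x 2.5 = 100 miles

100 miles


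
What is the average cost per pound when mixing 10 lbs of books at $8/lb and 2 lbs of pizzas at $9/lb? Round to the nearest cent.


Cost of books:
10 x $8 = $80
Cost of pizzas:
2 x $9 = $18
Total cost: $80 + $18 = $98
Total weight: 12 lbs
Average: $98 / 12 = $8.1666... ≈ $8.17/lb

$8.17/lb


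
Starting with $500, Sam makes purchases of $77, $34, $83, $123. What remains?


Add up expenses:
$77 + $34 + $83 + $123 = $317
Subtract from budget:
$500 - $317 = $183

$183


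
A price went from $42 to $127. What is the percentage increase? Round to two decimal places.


Find the absolute change:
|127 - 42| = 85
Divide by original and multiply by 100:
85 / 42 x 100 = 202.3809...% ≈ 202.38%

202.38%


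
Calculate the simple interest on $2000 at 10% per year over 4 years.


Use the formula I = P x R x T / 100
P x R x T = 2000 x 10 x 4 = 80000
I = 80000 / 100 = $800

$800


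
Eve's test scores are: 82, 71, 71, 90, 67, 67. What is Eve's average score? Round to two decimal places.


Add the scores:
82 + 71 + 71 + 90 + 67 + 67 = 448
Divide by the number of tests:
448 / 6 = 74.6666... ≈ 74.67

74.67


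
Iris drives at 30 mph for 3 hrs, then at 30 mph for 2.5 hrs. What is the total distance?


Leg 1 distance:
30 x 3 = 90 miles
Leg 2 distance:
30 x 2.5 = 75 miles
Total distance:
90 + 75 = 165 miles

165 miles


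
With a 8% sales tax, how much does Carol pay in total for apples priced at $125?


Calculate the tax:
8% of $125 = $10
Add tax to price:
$125 + $10 = $135

$135


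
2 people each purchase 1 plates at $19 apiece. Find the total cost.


Cost per person:
1 x $19 = $19
Group total:
2 x $19 = $38

$38


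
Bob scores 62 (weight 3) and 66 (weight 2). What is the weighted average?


Weighted sum:
3 x 62 + 2 x 66 = 318
Total weight:
3 + 2 = 5
Weighted average:
318 / 5 = 63.6

63.6


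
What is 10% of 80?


Convert percentage to decimal:
10% = 0.1
Multiply:
80 x 0.1 = 8

8


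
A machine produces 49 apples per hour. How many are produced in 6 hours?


Production rate: 49 apples per hour
Time: 6 hours
Total: 49 x 6 = 294 apples

294 apples


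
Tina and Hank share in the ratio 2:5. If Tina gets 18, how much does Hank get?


Find the multiplier:
18 / 2 = 9
Apply to Hank's share:
5 x 9 = 45

45


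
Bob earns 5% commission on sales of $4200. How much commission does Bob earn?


Convert rate to decimal:
5% = 0.05
Multiply by sales:
$4200 x 0.05 = $210

$210


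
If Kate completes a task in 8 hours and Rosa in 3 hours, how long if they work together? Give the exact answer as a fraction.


Kate's rate: 1/8 of the job per hour
Rosa's rate: 1/3 of the job per hour
Combined rate: 1/8 + 1/3 = 11/24 per hour
Time = 1 / (11/24) = 24/11 hours (≈ 2.18 hours)

24/11 hours


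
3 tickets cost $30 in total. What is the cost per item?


Total cost: $30
Number of items: 3
Unit price: $30 / 3 = $10

$10


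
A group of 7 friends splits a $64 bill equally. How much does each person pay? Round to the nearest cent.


Total bill: $64
Number of people: 7
Each pays: $64 / 7 = $9.1428... ≈ $9.14

$9.14


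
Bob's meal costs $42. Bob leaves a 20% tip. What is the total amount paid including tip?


Calculate the tip:
20% of $42 = $8.40
Add tip to meal cost:
$42 + $8.40 = $50.40

$50.40


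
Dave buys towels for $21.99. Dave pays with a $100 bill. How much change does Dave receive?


Start with the amount paid:
$100
Subtract the price:
$100 - $21.99 = $78.01

$78.01


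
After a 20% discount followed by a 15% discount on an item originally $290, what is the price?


First discount:
20% of $290 = $58
Price after first discount:
$290 - $58 = $232
Second discount:
15% of $232 = $34.80
Final price:
$232 - $34.80 = $197.20

$197.20


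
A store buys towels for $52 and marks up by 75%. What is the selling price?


Calculate the markup amount:
75% of $52 = $39
Add to cost:
$52 + $39 = $91

$91


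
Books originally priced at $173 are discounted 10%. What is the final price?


Calculate the discount amount:
10% of $173 = $17.30
Subtract from original:
$173 - $17.30 = $155.70

$155.70


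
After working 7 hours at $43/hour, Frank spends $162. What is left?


Calculate earnings:
7 x $43 = $301
Subtract spending:
$301 - $162 = $139

$139


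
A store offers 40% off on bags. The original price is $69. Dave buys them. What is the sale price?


Calculate the discount amount:
40% of $69 = $27.60
Subtract from original:
$69 - $27.60 = $41.40

$41.40


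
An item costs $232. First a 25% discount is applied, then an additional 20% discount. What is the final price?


First discount:
25% of $232 = $58
Price after first discount:
$232 - $58 = $174
Second discount:
20% of $174 = $34.80
Final price:
$174 - $34.80 = $139.20

$139.20


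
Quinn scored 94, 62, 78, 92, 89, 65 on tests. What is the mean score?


Add the scores:
94 + 62 + 78 + 92 + 89 + 65 = 480
Divide by the number of tests:
480 / 6 = 80

80


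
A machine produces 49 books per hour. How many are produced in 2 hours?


Production rate: 49 books per hour
Time: 2 hours
Total: 49 x 2 = 98 books

98 books


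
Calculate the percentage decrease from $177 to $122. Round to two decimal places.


Find the absolute change:
|122 - 177| = 55
Divide by original and multiply by 100:
55 / 177 x 100 = 31.0734...% ≈ 31.07%

31.07%


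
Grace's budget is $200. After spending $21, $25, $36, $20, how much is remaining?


Add up expenses:
$21 + $25 + $36 + $20 = $102
Subtract from budget:
$200 - $102 = $98

$98


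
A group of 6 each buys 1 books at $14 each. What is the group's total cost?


Cost per person:
1 x $14 = $14
Group total:
6 x $14 = $84

$84


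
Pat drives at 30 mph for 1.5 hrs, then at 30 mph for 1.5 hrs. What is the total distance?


Leg 1 distance:
30 x 1.5 = 45 miles
Leg 2 distance:
30 x 1.5 = 45 miles
Total distance:
45 + 45 = 90 miles

90 miles


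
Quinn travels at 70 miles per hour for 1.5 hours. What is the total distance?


Use the formula: distance = speed x time
Speed = 70 mph, Time = 1.5 hours
70 x 1.5 = 105 miles

105 miles


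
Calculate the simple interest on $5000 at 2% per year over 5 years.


Use the formula I = P x R x T / 100
P x R x T = 5000 x 2 x 5 = 50000
I = 50000 / 100 = $500

$500


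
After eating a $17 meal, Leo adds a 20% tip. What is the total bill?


Calculate the tip:
20% of $17 = $3.40
Add tip to meal cost:
$17 + $3.40 = $20.40

$20.40


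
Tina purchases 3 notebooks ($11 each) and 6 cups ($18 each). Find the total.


Cost of notebooks:
3 x $11 = $33
Cost of cups:
6 x $18 = $108
Add both:
$33 + $108 = $141

$141


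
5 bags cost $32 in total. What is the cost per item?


Total cost: $32
Number of items: 5
Unit price: $32 / 5 = $6.40

$6.40


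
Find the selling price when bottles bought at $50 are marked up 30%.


Calculate the markup amount:
30% of $50 = $15
Add to cost:
$50 + $15 = $65

$65


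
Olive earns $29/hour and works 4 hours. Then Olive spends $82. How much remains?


Calculate earnings:
4 x $29 = $116
Subtract spending:
$116 - $82 = $34

$34


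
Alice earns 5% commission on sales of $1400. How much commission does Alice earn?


Convert rate to decimal:
5% = 0.05
Multiply by sales:
$1400 x 0.05 = $70

$70


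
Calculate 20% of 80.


Convert percentage to decimal:
20% = 0.2
Multiply:
80 x 0.2 = 16

16


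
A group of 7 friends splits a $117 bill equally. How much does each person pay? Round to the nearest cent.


Total bill: $117
Number of people: 7
Each pays: $117 / 7 = $16.7142... ≈ $16.71

$16.71


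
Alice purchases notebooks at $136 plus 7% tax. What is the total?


Calculate the tax:
7% of $136 = $9.52
Add tax to price:
$136 + $9.52 = $145.52

$145.52


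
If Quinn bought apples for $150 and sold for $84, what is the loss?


Selling price = $84
Cost price = $150
Loss = cost price - selling price:
Loss = $150 - $84 = $66

$66


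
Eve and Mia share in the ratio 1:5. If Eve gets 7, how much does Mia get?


Find the multiplier:
7 / 1 = 7
Apply to Mia's share:
5 x 7 = 35

35


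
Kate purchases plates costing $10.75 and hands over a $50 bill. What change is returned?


Start with the amount paid:
$50
Subtract the price:
$50 - $10.75 = $39.25

$39.25


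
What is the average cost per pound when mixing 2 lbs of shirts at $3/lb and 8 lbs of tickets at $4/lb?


Cost of shirts:
2 x $3 = $6
Cost of tickets:
8 x $4 = $32
Total cost: $6 + $32 = $38
Total weight: 10 lbs
Average: $38 / 10 = $3.80/lb

$3.80/lb


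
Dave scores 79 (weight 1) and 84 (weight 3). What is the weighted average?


Weighted sum:
1 x 79 + 3 x 84 = 331
Total weight:
1 + 3 = 4
Weighted average:
331 / 4 = 82.75

82.75


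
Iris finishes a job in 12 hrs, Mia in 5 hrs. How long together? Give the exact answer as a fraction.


Iris's rate: 1/12 of the job per hour
Mia's rate: 1/5 of the job per hour
Combined rate: 1/12 + 1/5 = 17/60 per hour
Time = 1 / (17/60) = 60/17 hours (≈ 3.53 hours)

60/17 hours


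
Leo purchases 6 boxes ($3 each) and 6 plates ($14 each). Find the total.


Cost of boxes:
6 x $3 = $18
Cost of plates:
6 x $14 = $84
Add both:
$18 + $84 = $102

$102


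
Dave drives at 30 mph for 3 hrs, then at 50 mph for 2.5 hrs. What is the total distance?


Leg 1 distance:
30 x 3 = 90 miles
Leg 2 distance:
50 x 2.5 = 125 miles
Total distance:
90 + 125 = 215 miles

215 miles


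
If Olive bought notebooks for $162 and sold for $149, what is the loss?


Selling price = $149
Cost price = $162
Loss = cost price - selling price:
Loss = $162 - $149 = $13

$13


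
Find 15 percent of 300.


Convert percentage to decimal:
15% = 0.15
Multiply:
300 x 0.15 = 45

45


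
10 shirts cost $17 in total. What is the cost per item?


Total cost: $17
Number of items: 10
Unit price: $17 / 10 = $1.70

$1.70


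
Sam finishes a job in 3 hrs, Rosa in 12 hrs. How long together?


Sam's rate: 1/3 of the job per hour
Rosa's rate: 1/12 of the job per hour
Combined rate: 1/3 + 1/12 = 5/12 per hour
Time = 1 / (5/12) = 12/5 = 2.4 hours

2.4 hours


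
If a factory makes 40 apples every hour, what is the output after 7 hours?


Production rate: 40 apples per hour
Time: 7 hours
Total: 40 x 7 = 280 apples

280 apples


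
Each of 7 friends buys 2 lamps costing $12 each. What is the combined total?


Cost per person:
2 x $12 = $24
Group total:
7 x $24 = $168

$168


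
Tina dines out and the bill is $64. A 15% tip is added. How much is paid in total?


Calculate the tip:
15% of $64 = $9.60
Add tip to meal cost:
$64 + $9.60 = $73.60

$73.60


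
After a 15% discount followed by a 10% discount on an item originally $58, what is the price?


First discount:
15% of $58 = $8.70
Price after first discount:
$58 - $8.70 = $49.30
Second discount:
10% of $49.30 = $4.93
Final price:
$49.30 - $4.93 = $44.37

$44.37


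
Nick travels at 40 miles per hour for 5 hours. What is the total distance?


Use the formula: distance = speed x time
Speed = 40 mph, Time = 5 hours
40 x 5 = 200 miles

200 miles


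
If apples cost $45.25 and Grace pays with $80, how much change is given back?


Start with the amount paid:
$80
Subtract the price:
$80 - $45.25 = $34.75

$34.75


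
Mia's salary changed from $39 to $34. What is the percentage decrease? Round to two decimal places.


Find the absolute change:
|34 - 39| = 5
Divide by original and multiply by 100:
5 / 39 x 100 = 12.8205...% ≈ 12.82%

12.82%


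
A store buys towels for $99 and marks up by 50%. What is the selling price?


Calculate the markup amount:
50% of $99 = $49.50
Add to cost:
$99 + $49.50 = $148.50

$148.50


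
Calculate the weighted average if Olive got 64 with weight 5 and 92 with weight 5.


Weighted sum:
5 x 64 + 5 x 92 = 780
Total weight:
5 + 5 = 10
Weighted average:
780 / 10 = 78

78


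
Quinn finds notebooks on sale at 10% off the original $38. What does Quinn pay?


Calculate the discount amount:
10% of $38 = $3.80
Subtract from original:
$38 - $3.80 = $34.20

$34.20


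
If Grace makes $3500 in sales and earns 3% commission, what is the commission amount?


Convert rate to decimal:
3% = 0.03
Multiply by sales:
$3500 x 0.03 = $105

$105


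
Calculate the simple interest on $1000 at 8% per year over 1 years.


Use the formula I = P x R x T / 100
P x R x T = 1000 x 8 x 1 = 8000
I = 8000 / 100 = $80

$80


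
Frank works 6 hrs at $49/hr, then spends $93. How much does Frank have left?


Calculate earnings:
6 x $49 = $294
Subtract spending:
$294 - $93 = $201

$201


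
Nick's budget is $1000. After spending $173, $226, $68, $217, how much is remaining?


Add up expenses:
$173 + $226 + $68 + $217 = $684
Subtract from budget:
$1000 - $684 = $316

$316


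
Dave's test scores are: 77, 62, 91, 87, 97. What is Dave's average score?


Add the scores:
77 + 62 + 91 + 87 + 97 = 414
Divide by the number of tests:
414 / 5 = 82.8

82.8


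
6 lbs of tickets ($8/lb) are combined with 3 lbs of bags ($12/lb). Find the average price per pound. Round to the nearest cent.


Cost of tickets:
6 x $8 = $48
Cost of bags:
3 x $12 = $36
Total cost: $48 + $36 = $84
Total weight: 9 lbs
Average: $84 / 9 = $9.3333... ≈ $9.33/lb

$9.33/lb


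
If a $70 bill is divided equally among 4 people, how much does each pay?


Total bill: $70
Number of people: 4
Each pays: $70 / 4 = $17.50

$17.50


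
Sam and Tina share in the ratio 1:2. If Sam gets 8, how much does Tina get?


Find the multiplier:
8 / 1 = 8
Apply to Tina's share:
2 x 8 = 16

16


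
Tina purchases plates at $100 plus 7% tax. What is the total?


Calculate the tax:
7% of $100 = $7
Add tax to price:
$100 + $7 = $107

$107


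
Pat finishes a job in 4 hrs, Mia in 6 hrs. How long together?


Pat's rate: 1/4 of the job per hour
Mia's rate: 1/6 of the job per hour
Combined rate: 1/4 + 1/6 = 5/12 per hour
Time = 1 / (5/12) = 12/5 = 2.4 hours

2.4 hours


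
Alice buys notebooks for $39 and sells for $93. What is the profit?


Selling price = $93
Cost price = $39
Profit = selling price - cost price:
Profit = $93 - $39 = $54

$54


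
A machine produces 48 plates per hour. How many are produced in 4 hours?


Production rate: 48 plates per hour
Time: 4 hours
Total: 48 x 4 = 192 plates

192 plates


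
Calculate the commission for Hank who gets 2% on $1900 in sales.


Convert rate to decimal:
2% = 0.02
Multiply by sales:
$1900 x 0.02 = $38

$38


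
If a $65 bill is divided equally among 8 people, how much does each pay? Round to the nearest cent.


Total bill: $65
Number of people: 8
Each pays: $65 / 8 = $8.125 ≈ $8.13

$8.13


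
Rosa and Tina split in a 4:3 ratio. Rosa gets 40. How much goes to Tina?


Find the multiplier:
40 / 4 = 10
Apply to Tina's share:
3 x 10 = 30

30


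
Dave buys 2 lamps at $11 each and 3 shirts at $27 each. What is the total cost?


Cost of lamps:
2 x $11 = $22
Cost of shirts:
3 x $27 = $81
Add both:
$22 + $81 = $103

$103


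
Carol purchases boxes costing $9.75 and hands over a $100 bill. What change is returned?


Start with the amount paid:
$100
Subtract the price:
$100 - $9.75 = $90.25

$90.25


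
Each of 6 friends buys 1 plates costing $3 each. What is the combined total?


Cost per person:
1 x $3 = $3
Group total:
6 x $3 = $18

$18


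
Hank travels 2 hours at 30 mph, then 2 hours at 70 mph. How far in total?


Leg 1 distance:
30 x 2 = 60 miles
Leg 2 distance:
70 x 2 = 140 miles
Total distance:
60 + 140 = 200 miles

200 miles


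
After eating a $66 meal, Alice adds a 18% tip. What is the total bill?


Calculate the tip:
18% of $66 = $11.88
Add tip to meal cost:
$66 + $11.88 = $77.88

$77.88


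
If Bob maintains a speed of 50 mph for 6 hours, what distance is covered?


Use the formula: distance = speed x time
Speed = 50 mph, Time = 6 hours
50 x 6 = 300 miles

300 miles


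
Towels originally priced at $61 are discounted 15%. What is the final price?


Calculate the discount amount:
15% of $61 = $9.15
Subtract from original:
$61 - $9.15 = $51.85

$51.85


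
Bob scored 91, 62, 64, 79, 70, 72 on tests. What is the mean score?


Add the scores:
91 + 62 + 64 + 79 + 70 + 72 = 438
Divide by the number of tests:
438 / 6 = 73

73


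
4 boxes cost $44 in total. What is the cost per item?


Total cost: $44
Number of items: 4
Unit price: $44 / 4 = $11

$11


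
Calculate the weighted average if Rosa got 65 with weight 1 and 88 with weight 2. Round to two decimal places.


Weighted sum:
1 x 65 + 2 x 88 = 241
Total weight:
1 + 2 = 3
Weighted average:
241 / 3 = 80.3333... ≈ 80.33

80.33


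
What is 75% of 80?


Convert percentage to decimal:
75% = 0.75
Multiply:
80 x 0.75 = 60

60


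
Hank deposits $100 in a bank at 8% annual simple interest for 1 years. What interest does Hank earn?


Use the formula I = P x R x T / 100
P x R x T = 100 x 8 x 1 = 800
I = 800 / 100 = $8

$8


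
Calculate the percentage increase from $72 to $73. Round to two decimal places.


Find the absolute change:
|73 - 72| = 1
Divide by original and multiply by 100:
1 / 72 x 100 = 1.3888...% ≈ 1.39%

1.39%


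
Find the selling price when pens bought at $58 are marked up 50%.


Calculate the markup amount:
50% of $58 = $29
Add to cost:
$58 + $29 = $87

$87


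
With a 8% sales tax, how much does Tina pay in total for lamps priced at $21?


Calculate the tax:
8% of $21 = $1.68
Add tax to price:
$21 + $1.68 = $22.68

$22.68


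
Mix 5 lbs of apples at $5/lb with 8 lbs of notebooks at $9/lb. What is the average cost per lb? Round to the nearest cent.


Cost of apples:
5 x $5 = $25
Cost of notebooks:
8 x $9 = $72
Total cost: $25 + $72 = $97
Total weight: 13 lbs
Average: $97 / 13 = $7.4615... ≈ $7.46/lb

$7.46/lb


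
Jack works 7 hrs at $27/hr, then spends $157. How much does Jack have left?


Calculate earnings:
7 x $27 = $189
Subtract spending:
$189 - $157 = $32

$32


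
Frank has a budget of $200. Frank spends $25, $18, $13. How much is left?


Add up expenses:
$25 + $18 + $13 = $56
Subtract from budget:
$200 - $56 = $144

$144


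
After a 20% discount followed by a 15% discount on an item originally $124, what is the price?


First discount:
20% of $124 = $24.80
Price after first discount:
$124 - $24.80 = $99.20
Second discount:
15% of $99.20 = $14.88
Final price:
$99.20 - $14.88 = $84.32

$84.32


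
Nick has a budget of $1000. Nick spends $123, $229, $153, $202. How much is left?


Add up expenses:
$123 + $229 + $153 + $202 = $707
Subtract from budget:
$1000 - $707 = $293

$293


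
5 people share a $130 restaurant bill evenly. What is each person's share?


Total bill: $130
Number of people: 5
Each pays: $130 / 5 = $26

$26


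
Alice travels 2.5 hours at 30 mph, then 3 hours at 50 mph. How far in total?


Leg 1 distance:
30 x 2.5 = 75 miles
Leg 2 distance:
50 x 3 = 150 miles
Total distance:
75 + 150 = 225 miles

225 miles


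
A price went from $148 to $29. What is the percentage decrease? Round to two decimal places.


Find the absolute change:
|29 - 148| = 119
Divide by original and multiply by 100:
119 / 148 x 100 = 80.4054...% ≈ 80.41%

80.41%


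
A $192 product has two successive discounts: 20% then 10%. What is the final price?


First discount:
20% of $192 = $38.40
Price after first discount:
$192 - $38.40 = $153.60
Second discount:
10% of $153.60 = $15.36
Final price:
$153.60 - $15.36 = $138.24

$138.24


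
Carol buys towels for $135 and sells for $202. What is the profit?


Selling price = $202
Cost price = $135
Profit = selling price - cost price:
Profit = $202 - $135 = $67

$67


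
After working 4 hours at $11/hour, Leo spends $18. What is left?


Calculate earnings:
4 x $11 = $44
Subtract spending:
$44 - $18 = $26

$26


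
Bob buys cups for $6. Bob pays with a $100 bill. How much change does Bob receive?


Start with the amount paid:
$100
Subtract the price:
$100 - $6 = $94

$94


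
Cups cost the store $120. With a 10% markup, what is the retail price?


Calculate the markup amount:
10% of $120 = $12
Add to cost:
$120 + $12 = $132

$132


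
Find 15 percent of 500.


Convert percentage to decimal:
15% = 0.15
Multiply:
500 x 0.15 = 75

75


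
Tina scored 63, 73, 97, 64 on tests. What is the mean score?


Add the scores:
63 + 73 + 97 + 64 = 297
Divide by the number of tests:
297 / 4 = 74.25

74.25


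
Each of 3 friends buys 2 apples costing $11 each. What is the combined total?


Cost per person:
2 x $11 = $22
Group total:
3 x $22 = $66

$66


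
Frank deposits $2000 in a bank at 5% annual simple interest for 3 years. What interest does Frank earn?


Use the formula I = P x R x T / 100
P x R x T = 2000 x 5 x 3 = 30000
I = 30000 / 100 = $300

$300


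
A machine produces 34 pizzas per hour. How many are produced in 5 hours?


Production rate: 34 pizzas per hour
Time: 5 hours
Total: 34 x 5 = 170 pizzas

170 pizzas


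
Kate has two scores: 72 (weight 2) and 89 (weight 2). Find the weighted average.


Weighted sum:
2 x 72 + 2 x 89 = 322
Total weight:
2 + 2 = 4
Weighted average:
322 / 4 = 80.5

80.5


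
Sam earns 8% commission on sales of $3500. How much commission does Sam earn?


Convert rate to decimal:
8% = 0.08
Multiply by sales:
$3500 x 0.08 = $280

$280


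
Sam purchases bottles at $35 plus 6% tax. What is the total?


Calculate the tax:
6% of $35 = $2.10
Add tax to price:
$35 + $2.10 = $37.10

$37.10


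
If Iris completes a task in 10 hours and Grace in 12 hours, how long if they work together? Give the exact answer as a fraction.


Iris's rate: 1/10 of the job per hour
Grace's rate: 1/12 of the job per hour
Combined rate: 1/10 + 1/12 = 11/60 per hour
Time = 1 / (11/60) = 60/11 hours (≈ 5.45 hours)

60/11 hours


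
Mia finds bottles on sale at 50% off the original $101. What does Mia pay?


Calculate the discount amount:
50% of $101 = $50.50
Subtract from original:
$101 - $50.50 = $50.50

$50.50


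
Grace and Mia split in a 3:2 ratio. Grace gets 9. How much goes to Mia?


Find the multiplier:
9 / 3 = 3
Apply to Mia's share:
2 x 3 = 6

6


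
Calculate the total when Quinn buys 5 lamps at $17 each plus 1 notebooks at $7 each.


Cost of lamps:
5 x $17 = $85
Cost of notebooks:
1 x $7 = $7
Add both:
$85 + $7 = $92

$92


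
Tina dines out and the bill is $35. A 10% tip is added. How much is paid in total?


Calculate the tip:
10% of $35 = $3.50
Add tip to meal cost:
$35 + $3.50 = $38.50

$38.50


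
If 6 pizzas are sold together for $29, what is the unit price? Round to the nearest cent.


Total cost: $29
Number of items: 6
Unit price: $29 / 6 = $4.8333... ≈ $4.83

$4.83


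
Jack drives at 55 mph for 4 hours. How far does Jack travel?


Use the formula: distance = speed x time
Speed = 55 mph, Time = 4 hours
55 x 4 = 220 miles

220 miles


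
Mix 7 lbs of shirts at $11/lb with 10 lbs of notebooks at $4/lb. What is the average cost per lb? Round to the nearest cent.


Cost of shirts:
7 x $11 = $77
Cost of notebooks:
10 x $4 = $40
Total cost: $77 + $40 = $117
Total weight: 17 lbs
Average: $117 / 17 = $6.8823... ≈ $6.88/lb

$6.88/lb


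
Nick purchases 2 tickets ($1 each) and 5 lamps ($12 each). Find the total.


Cost of tickets:
2 x $1 = $2
Cost of lamps:
5 x $12 = $60
Add both:
$2 + $60 = $62

$62


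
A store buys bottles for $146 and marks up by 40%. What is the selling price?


Calculate the markup amount:
40% of $146 = $58.40
Add to cost:
$146 + $58.40 = $204.40

$204.40


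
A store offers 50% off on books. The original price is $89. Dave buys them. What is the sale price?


Calculate the discount amount:
50% of $89 = $44.50
Subtract from original:
$89 - $44.50 = $44.50

$44.50


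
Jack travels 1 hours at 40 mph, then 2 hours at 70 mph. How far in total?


Leg 1 distance:
40 x 1 = 40 miles
Leg 2 distance:
70 x 2 = 140 miles
Total distance:
40 + 140 = 180 miles

180 miles


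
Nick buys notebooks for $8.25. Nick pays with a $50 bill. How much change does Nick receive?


Start with the amount paid:
$50
Subtract the price:
$50 - $8.25 = $41.75

$41.75


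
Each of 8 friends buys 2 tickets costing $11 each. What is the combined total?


Cost per person:
2 x $11 = $22
Group total:
8 x $22 = $176

$176


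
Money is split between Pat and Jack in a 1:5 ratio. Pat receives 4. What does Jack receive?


Find the multiplier:
4 / 1 = 4
Apply to Jack's share:
5 x 4 = 20

20


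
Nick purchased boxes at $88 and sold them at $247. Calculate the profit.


Selling price = $247
Cost price = $88
Profit = selling price - cost price:
Profit = $247 - $88 = $159

$159


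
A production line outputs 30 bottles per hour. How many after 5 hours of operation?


Production rate: 30 bottles per hour
Time: 5 hours
Total: 30 x 5 = 150 bottles

150 bottles


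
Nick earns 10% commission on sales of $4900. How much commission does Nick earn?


Convert rate to decimal:
10% = 0.1
Multiply by sales:
$4900 x 0.1 = $490

$490


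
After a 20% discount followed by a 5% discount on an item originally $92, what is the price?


First discount:
20% of $92 = $18.40
Price after first discount:
$92 - $18.40 = $73.60
Second discount:
5% of $73.60 = $3.68
Final price:
$73.60 - $3.68 = $69.92

$69.92


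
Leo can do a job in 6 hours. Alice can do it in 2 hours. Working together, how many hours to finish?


Leo's rate: 1/6 of the job per hour
Alice's rate: 1/2 of the job per hour
Combined rate: 1/6 + 1/2 = 2/3 per hour
Time = 1 / (2/3) = 3/2 = 1.5 hours

1.5 hours


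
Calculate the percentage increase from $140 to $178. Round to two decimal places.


Find the absolute change:
|178 - 140| = 38
Divide by original and multiply by 100:
38 / 140 x 100 = 27.1428...% ≈ 27.14%

27.14%


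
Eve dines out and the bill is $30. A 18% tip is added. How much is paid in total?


Calculate the tip:
18% of $30 = $5.40
Add tip to meal cost:
$30 + $5.40 = $35.40

$35.40


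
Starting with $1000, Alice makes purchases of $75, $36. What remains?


Add up expenses:
$75 + $36 = $111
Subtract from budget:
$1000 - $111 = $889

$889


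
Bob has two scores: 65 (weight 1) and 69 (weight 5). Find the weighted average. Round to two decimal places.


Weighted sum:
1 x 65 + 5 x 69 = 410
Total weight:
1 + 5 = 6
Weighted average:
410 / 6 = 68.3333... ≈ 68.33

68.33


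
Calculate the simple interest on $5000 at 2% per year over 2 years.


Use the formula I = P x R x T / 100
P x R x T = 5000 x 2 x 2 = 20000
I = 20000 / 100 = $200

$200


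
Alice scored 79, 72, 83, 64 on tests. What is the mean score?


Add the scores:
79 + 72 + 83 + 64 = 298
Divide by the number of tests:
298 / 4 = 74.5

74.5


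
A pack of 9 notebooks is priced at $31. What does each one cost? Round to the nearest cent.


Total cost: $31
Number of items: 9
Unit price: $31 / 9 = $3.4444... ≈ $3.44

$3.44


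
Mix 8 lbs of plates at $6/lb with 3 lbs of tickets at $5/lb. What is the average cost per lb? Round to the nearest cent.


Cost of plates:
8 x $6 = $48
Cost of tickets:
3 x $5 = $15
Total cost: $48 + $15 = $63
Total weight: 11 lbs
Average: $63 / 11 = $5.7272... ≈ $5.73/lb

$5.73/lb


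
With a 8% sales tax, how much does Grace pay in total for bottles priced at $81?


Calculate the tax:
8% of $81 = $6.48
Add tax to price:
$81 + $6.48 = $87.48

$87.48


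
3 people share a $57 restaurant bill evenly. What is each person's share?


Total bill: $57
Number of people: 3
Each pays: $57 / 3 = $19

$19


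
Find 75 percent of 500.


Convert percentage to decimal:
75% = 0.75
Multiply:
500 x 0.75 = 375

375


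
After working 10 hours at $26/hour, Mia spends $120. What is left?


Calculate earnings:
10 x $26 = $260
Subtract spending:
$260 - $120 = $140

$140


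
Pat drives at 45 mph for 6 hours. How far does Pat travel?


Use the formula: distance = speed x time
Speed = 45 mph, Time = 6 hours
45 x 6 = 270 miles

270 miles


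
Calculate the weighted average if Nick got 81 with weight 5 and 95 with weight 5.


Weighted sum:
5 x 81 + 5 x 95 = 880
Total weight:
5 + 5 = 10
Weighted average:
880 / 10 = 88

88


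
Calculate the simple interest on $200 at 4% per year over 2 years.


Use the formula I = P x R x T / 100
P x R x T = 200 x 4 x 2 = 1600
I = 1600 / 100 = $16

$16


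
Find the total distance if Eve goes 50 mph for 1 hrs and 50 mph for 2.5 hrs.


Leg 1 distance:
50 x 1 = 50 miles
Leg 2 distance:
50 x 2.5 = 125 miles
Total distance:
50 + 125 = 175 miles

175 miles


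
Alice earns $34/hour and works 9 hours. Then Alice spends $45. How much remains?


Calculate earnings:
9 x $34 = $306
Subtract spending:
$306 - $45 = $261

$261


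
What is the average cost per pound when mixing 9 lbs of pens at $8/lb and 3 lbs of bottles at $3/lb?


Cost of pens:
9 x $8 = $72
Cost of bottles:
3 x $3 = $9
Total cost: $72 + $9 = $81
Total weight: 12 lbs
Average: $81 / 12 = $6.75/lb

$6.75/lb


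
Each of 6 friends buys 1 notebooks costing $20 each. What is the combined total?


Cost per person:
1 x $20 = $20
Group total:
6 x $20 = $120

$120


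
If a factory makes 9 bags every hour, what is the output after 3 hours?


Production rate: 9 bags per hour
Time: 3 hours
Total: 9 x 3 = 27 bags

27 bags


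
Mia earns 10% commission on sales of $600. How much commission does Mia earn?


Convert rate to decimal:
10% = 0.1
Multiply by sales:
$600 x 0.1 = $60

$60


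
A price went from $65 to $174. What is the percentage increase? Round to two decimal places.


Find the absolute change:
|174 - 65| = 109
Divide by original and multiply by 100:
109 / 65 x 100 = 167.6923...% ≈ 167.69%

167.69%


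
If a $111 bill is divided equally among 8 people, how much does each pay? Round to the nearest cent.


Total bill: $111
Number of people: 8
Each pays: $111 / 8 = $13.875 ≈ $13.88

$13.88


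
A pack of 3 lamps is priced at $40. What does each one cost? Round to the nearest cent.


Total cost: $40
Number of items: 3
Unit price: $40 / 3 = $13.3333... ≈ $13.33

$13.33


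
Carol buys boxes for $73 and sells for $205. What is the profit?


Selling price = $205
Cost price = $73
Profit = selling price - cost price:
Profit = $205 - $73 = $132

$132


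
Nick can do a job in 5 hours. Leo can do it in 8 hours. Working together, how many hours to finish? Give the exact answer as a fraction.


Nick's rate: 1/5 of the job per hour
Leo's rate: 1/8 of the job per hour
Combined rate: 1/5 + 1/8 = 13/40 per hour
Time = 1 / (13/40) = 40/13 hours (≈ 3.08 hours)

40/13 hours
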